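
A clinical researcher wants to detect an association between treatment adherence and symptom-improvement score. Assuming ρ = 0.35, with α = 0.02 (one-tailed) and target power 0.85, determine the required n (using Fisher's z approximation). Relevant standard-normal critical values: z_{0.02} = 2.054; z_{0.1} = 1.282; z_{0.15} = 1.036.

Fisher's z: C = ½·ln((1+r)/(1−r)) = ½·ln(2.0769) = 0.3654.
n = ((z_{α} + z_β)/C)² + 3.
(2.054 + 1.036) / 0.3654 = 3.090 / 0.3654 = 8.456.
n = 8.456² + 3 = 71.51 + 3 = 74.5.
Round up.

n = 75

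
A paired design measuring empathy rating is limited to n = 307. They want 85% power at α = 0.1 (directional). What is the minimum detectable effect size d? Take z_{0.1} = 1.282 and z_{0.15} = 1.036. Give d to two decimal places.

d_min ≈ 0.13

For a single sample (or paired design) of n = 307: d_min = (z_{α} + z_β)/√n.
z-sum = 1.282 + 1.036 = 2.318.
d_min = 2.318 / √307 = 2.318 / 17.521 = 0.132.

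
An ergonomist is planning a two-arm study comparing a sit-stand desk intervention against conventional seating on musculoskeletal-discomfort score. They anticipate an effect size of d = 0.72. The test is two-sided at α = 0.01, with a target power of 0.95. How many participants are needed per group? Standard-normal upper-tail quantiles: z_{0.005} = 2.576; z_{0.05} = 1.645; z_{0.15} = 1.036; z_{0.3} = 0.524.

For two independent groups with equal n: n = 2·((z_{α/2} + z_β) / d)².
z_{α/2} + z_β = 2.576 + 1.645 = 4.221.
n = 2 × (4.221 / 0.72)² = 2 × 5.863² = 2 × 34.37 = 68.7.
Round up to the next whole participant.

n = 69 per group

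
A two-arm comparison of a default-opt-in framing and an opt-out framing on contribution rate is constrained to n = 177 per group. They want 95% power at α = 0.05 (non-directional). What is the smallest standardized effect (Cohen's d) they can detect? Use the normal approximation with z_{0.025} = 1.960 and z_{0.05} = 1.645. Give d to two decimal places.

d_min ≈ 0.38

For two independent groups of n = 177 each: d_min = (z_{α/2} + z_β)·√(2/n).
z-sum = 1.960 + 1.645 = 3.605.
d_min = 3.605 × √(2/177) = 3.605 × 0.1063 = 0.383.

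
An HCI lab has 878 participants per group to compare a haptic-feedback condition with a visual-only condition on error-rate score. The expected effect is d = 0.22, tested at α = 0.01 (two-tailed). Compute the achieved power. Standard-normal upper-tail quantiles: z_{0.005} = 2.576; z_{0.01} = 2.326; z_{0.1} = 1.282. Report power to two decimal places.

power ≈ 0.98

For two equal groups, power = Φ(d·√(n/2) − z_{α/2}).
d·√(n/2) = 0.22 × √(878/2) = 0.22 × 20.952 = 4.610.
z_β = 4.610 − 2.576 = 2.034.
Power = Φ(2.034) = 0.979.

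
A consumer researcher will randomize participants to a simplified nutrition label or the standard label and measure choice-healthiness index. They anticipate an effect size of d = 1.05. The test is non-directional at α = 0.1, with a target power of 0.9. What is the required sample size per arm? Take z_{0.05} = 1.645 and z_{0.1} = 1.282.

For two independent groups with equal n: n = 2·((z_{α/2} + z_β) / d)².
z_{α/2} + z_β = 1.645 + 1.282 = 2.927.
n = 2 × (2.927 / 1.05)² = 2 × 2.788² = 2 × 7.77 = 15.5.
Round up to the next whole participant.

n = 16 per group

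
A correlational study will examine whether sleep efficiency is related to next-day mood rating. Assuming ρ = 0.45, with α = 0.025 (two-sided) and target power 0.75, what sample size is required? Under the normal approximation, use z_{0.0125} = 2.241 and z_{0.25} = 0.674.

Fisher's z: C = ½·ln((1+r)/(1−r)) = ½·ln(2.6364) = 0.4847.
n = ((z_{α/2} + z_β)/C)² + 3.
(2.241 + 0.674) / 0.4847 = 2.915 / 0.4847 = 6.014.
n = 6.014² + 3 = 36.17 + 3 = 39.2.
Round up.

n = 40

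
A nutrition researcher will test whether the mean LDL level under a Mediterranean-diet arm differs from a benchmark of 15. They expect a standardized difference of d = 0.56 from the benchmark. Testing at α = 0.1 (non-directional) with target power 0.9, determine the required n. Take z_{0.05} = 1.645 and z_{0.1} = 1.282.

For a one-sample test: n = ((z_{α/2} + z_β) / d)².
z_{α/2} + z_β = 1.645 + 1.282 = 2.927.
n = (2.927 / 0.56)² = 5.227² = 27.32.
Round up.

n = 28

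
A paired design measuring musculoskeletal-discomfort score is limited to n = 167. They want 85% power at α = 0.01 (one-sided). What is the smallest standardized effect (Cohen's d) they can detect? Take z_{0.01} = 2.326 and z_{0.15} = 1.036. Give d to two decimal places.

d_min ≈ 0.26

For a single sample (or paired design) of n = 167: d_min = (z_{α} + z_β)/√n.
z-sum = 2.326 + 1.036 = 3.362.
d_min = 3.362 / √167 = 3.362 / 12.923 = 0.260.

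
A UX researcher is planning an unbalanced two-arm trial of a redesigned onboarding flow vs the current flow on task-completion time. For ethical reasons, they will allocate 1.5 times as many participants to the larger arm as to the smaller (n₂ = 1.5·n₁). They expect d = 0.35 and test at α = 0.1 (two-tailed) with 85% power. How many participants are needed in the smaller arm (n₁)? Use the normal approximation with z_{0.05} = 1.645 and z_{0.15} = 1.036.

n₁ = 98

With allocation ratio k = n₂/n₁ = 1.5, Var(x̄₁−x̄₂) = σ²(1/n₁ + 1/(k·n₁)) = σ²·(k+1)/(k·n₁).
So n₁ = (1 + 1/k)·((z_{α/2} + z_β)/d)² = 1.667 × (2.681/0.35)².
n₁ = 1.667 × 58.68 = 97.8.
Round up: n₁ = 98, giving n₂ = 1.5 × 98 = 147.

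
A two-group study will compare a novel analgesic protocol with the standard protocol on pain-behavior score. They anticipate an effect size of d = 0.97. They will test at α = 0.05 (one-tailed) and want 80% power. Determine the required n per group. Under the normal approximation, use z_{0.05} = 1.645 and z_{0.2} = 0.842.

n = 14 per group

For two independent groups with equal n: n = 2·((z_{α} + z_β) / d)².
z_{α} + z_β = 1.645 + 0.842 = 2.487.
n = 2 × (2.487 / 0.97)² = 2 × 2.564² = 2 × 6.57 = 13.1.
Round up to the next whole participant.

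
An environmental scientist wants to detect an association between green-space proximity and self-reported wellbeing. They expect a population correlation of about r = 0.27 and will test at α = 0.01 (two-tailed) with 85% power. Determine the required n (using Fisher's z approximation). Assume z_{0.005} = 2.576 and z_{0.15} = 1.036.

n = 174

Fisher's z: C = ½·ln((1+r)/(1−r)) = ½·ln(1.7397) = 0.2769.
n = ((z_{α/2} + z_β)/C)² + 3.
(2.576 + 1.036) / 0.2769 = 3.612 / 0.2769 = 13.044.
n = 13.044² + 3 = 170.16 + 3 = 173.2.
Round up.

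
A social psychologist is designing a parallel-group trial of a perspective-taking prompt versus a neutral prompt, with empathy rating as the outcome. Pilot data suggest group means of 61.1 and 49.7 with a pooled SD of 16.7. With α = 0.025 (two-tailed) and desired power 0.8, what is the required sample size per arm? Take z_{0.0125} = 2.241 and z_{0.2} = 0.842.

Cohen's d = |M₁ − M₂| / SD_pooled = |61.1 − 49.7| / 16.7 = 11.4 / 16.7 = 0.683.
For two independent groups with equal n: n = 2·((z_{α/2} + z_β) / d)².
z_{α/2} + z_β = 2.241 + 0.842 = 3.083.
n = 2 × (3.083 / 0.683)² = 2 × 4.514² = 2 × 20.38 = 40.8.
Round up to the next whole participant.

n = 41 per group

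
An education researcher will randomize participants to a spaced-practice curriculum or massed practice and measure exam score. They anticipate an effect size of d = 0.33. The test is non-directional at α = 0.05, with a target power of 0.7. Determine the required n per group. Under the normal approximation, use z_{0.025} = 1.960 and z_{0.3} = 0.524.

For two independent groups with equal n: n = 2·((z_{α/2} + z_β) / d)².
z_{α/2} + z_β = 1.960 + 0.524 = 2.484.
n = 2 × (2.484 / 0.33)² = 2 × 7.527² = 2 × 56.66 = 113.3.
Round up to the next whole participant.

n = 114 per group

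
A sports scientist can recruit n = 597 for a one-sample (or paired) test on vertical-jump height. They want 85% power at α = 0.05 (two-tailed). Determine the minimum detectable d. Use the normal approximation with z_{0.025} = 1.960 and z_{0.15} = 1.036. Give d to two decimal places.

d_min ≈ 0.12

For a single sample (or paired design) of n = 597: d_min = (z_{α/2} + z_β)/√n.
z-sum = 1.960 + 1.036 = 2.996.
d_min = 2.996 / √597 = 2.996 / 24.434 = 0.123.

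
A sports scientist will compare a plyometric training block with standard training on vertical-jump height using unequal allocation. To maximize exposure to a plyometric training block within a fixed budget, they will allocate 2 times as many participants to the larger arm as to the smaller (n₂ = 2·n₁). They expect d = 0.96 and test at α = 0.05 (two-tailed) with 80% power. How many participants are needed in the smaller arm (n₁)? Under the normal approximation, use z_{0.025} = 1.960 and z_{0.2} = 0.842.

n₁ = 13

With allocation ratio k = n₂/n₁ = 2, Var(x̄₁−x̄₂) = σ²(1/n₁ + 1/(k·n₁)) = σ²·(k+1)/(k·n₁).
So n₁ = (1 + 1/k)·((z_{α/2} + z_β)/d)² = 1.500 × (2.802/0.96)².
n₁ = 1.500 × 8.52 = 12.8.
Round up: n₁ = 13, giving n₂ = 2 × 13 = 26.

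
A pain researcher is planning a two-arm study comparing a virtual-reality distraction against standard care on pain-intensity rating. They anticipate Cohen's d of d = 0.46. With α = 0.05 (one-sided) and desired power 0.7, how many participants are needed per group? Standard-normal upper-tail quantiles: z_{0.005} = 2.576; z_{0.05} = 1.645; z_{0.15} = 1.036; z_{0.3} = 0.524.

For two independent groups with equal n: n = 2·((z_{α} + z_β) / d)².
z_{α} + z_β = 1.645 + 0.524 = 2.169.
n = 2 × (2.169 / 0.46)² = 2 × 4.715² = 2 × 22.23 = 44.5.
Round up to the next whole participant.

n = 45 per group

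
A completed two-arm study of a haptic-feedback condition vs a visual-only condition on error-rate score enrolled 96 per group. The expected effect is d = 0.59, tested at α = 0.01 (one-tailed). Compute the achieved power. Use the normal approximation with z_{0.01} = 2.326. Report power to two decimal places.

For two equal groups, power = Φ(d·√(n/2) − z_{α}).
d·√(n/2) = 0.59 × √(96/2) = 0.59 × 6.928 = 4.088.
z_β = 4.088 − 2.326 = 1.762.
Power = Φ(1.762) = 0.961.

power ≈ 0.96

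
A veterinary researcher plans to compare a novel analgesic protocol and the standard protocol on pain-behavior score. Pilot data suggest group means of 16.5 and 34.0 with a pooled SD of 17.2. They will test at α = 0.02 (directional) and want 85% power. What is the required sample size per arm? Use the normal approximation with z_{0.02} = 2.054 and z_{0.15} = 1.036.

n = 19 per group

Cohen's d = |M₁ − M₂| / SD_pooled = |16.5 − 34.0| / 17.2 = 17.5 / 17.2 = 1.017.
For two independent groups with equal n: n = 2·((z_{α} + z_β) / d)².
z_{α} + z_β = 2.054 + 1.036 = 3.090.
n = 2 × (3.090 / 1.017)² = 2 × 3.038² = 2 × 9.23 = 18.5.
Round up to the next whole participant.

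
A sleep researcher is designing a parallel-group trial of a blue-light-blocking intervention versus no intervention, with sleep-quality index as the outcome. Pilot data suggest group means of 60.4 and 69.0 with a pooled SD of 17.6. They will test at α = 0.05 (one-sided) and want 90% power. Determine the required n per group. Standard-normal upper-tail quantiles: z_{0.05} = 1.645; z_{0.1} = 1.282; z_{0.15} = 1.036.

n = 72 per group

Cohen's d = |M₁ − M₂| / SD_pooled = |60.4 − 69.0| / 17.6 = 8.6 / 17.6 = 0.489.
For two independent groups with equal n: n = 2·((z_{α} + z_β) / d)².
z_{α} + z_β = 1.645 + 1.282 = 2.927.
n = 2 × (2.927 / 0.489)² = 2 × 5.986² = 2 × 35.83 = 71.7.
Round up to the next whole participant.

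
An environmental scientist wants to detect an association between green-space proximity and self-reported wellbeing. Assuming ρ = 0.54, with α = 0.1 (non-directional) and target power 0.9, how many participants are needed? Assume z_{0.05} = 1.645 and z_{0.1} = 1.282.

n = 27

Fisher's z: C = ½·ln((1+r)/(1−r)) = ½·ln(3.3478) = 0.6042.
n = ((z_{α/2} + z_β)/C)² + 3.
(1.645 + 1.282) / 0.6042 = 2.927 / 0.6042 = 4.844.
n = 4.844² + 3 = 23.47 + 3 = 26.5.
Round up.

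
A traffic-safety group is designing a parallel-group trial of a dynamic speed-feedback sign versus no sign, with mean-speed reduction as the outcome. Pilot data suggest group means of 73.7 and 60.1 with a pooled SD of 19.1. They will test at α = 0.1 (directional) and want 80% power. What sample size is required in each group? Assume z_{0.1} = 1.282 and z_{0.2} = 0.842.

n = 18 per group

Cohen's d = |M₁ − M₂| / SD_pooled = |73.7 − 60.1| / 19.1 = 13.6 / 19.1 = 0.712.
For two independent groups with equal n: n = 2·((z_{α} + z_β) / d)².
z_{α} + z_β = 1.282 + 0.842 = 2.124.
n = 2 × (2.124 / 0.712)² = 2 × 2.983² = 2 × 8.90 = 17.8.
Round up to the next whole participant.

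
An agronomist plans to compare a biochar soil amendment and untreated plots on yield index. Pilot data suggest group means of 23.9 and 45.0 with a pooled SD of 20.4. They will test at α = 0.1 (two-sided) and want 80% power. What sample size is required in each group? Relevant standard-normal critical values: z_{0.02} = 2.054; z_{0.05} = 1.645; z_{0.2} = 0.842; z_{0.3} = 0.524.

n = 12 per group

Cohen's d = |M₁ − M₂| / SD_pooled = |23.9 − 45.0| / 20.4 = 21.1 / 20.4 = 1.034.
For two independent groups with equal n: n = 2·((z_{α/2} + z_β) / d)².
z_{α/2} + z_β = 1.645 + 0.842 = 2.487.
n = 2 × (2.487 / 1.034)² = 2 × 2.405² = 2 × 5.79 = 11.6.
Round up to the next whole participant.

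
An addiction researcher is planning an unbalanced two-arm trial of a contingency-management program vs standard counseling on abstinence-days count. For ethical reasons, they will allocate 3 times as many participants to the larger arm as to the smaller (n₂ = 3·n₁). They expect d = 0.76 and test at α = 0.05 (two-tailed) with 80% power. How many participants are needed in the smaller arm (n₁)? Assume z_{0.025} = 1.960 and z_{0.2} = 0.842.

n₁ = 19

With allocation ratio k = n₂/n₁ = 3, Var(x̄₁−x̄₂) = σ²(1/n₁ + 1/(k·n₁)) = σ²·(k+1)/(k·n₁).
So n₁ = (1 + 1/k)·((z_{α/2} + z_β)/d)² = 1.333 × (2.802/0.76)².
n₁ = 1.333 × 13.59 = 18.1.
Round up: n₁ = 19, giving n₂ = 3 × 19 = 57.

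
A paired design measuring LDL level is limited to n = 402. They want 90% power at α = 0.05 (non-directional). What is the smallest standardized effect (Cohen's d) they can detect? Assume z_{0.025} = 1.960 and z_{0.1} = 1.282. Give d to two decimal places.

For a single sample (or paired design) of n = 402: d_min = (z_{α/2} + z_β)/√n.
z-sum = 1.960 + 1.282 = 3.242.
d_min = 3.242 / √402 = 3.242 / 20.050 = 0.162.

d_min ≈ 0.16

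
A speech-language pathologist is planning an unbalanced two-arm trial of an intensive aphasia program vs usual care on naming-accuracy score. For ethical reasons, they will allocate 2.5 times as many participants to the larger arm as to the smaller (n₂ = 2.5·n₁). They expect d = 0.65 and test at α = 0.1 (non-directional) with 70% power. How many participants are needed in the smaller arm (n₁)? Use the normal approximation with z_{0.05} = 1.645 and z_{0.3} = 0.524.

n₁ = 16

With allocation ratio k = n₂/n₁ = 2.5, Var(x̄₁−x̄₂) = σ²(1/n₁ + 1/(k·n₁)) = σ²·(k+1)/(k·n₁).
So n₁ = (1 + 1/k)·((z_{α/2} + z_β)/d)² = 1.400 × (2.169/0.65)².
n₁ = 1.400 × 11.14 = 15.6.
Round up: n₁ = 16, giving n₂ = 2.5 × 16 = 40.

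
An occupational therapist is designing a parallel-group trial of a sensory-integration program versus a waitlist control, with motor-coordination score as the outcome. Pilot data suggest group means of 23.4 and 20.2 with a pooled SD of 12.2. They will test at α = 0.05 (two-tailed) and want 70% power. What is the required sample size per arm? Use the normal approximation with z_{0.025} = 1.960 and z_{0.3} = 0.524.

n = 180 per group

Cohen's d = |M₁ − M₂| / SD_pooled = |23.4 − 20.2| / 12.2 = 3.2 / 12.2 = 0.262.
For two independent groups with equal n: n = 2·((z_{α/2} + z_β) / d)².
z_{α/2} + z_β = 1.960 + 0.524 = 2.484.
n = 2 × (2.484 / 0.262)² = 2 × 9.481² = 2 × 89.89 = 179.8.
Round up to the next whole participant.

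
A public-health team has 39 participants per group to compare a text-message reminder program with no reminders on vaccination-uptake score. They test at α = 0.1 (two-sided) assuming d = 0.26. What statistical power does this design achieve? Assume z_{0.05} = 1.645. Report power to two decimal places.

For two equal groups, power = Φ(d·√(n/2) − z_{α/2}).
d·√(n/2) = 0.26 × √(39/2) = 0.26 × 4.416 = 1.148.
z_β = 1.148 − 1.645 = -0.497.
Power = Φ(-0.497) = 0.310.

power ≈ 0.31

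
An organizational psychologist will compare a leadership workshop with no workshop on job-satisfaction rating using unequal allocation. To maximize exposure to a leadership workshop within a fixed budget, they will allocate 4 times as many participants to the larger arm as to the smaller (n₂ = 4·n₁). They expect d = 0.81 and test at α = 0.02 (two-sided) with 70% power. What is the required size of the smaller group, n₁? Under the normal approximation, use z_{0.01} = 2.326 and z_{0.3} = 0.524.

n₁ = 16

With allocation ratio k = n₂/n₁ = 4, Var(x̄₁−x̄₂) = σ²(1/n₁ + 1/(k·n₁)) = σ²·(k+1)/(k·n₁).
So n₁ = (1 + 1/k)·((z_{α/2} + z_β)/d)² = 1.250 × (2.850/0.81)².
n₁ = 1.250 × 12.38 = 15.5.
Round up: n₁ = 16, giving n₂ = 4 × 16 = 64.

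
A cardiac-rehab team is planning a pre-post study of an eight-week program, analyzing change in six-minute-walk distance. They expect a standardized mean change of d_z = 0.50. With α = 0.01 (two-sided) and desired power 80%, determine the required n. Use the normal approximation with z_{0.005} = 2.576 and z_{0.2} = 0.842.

For a paired (one-sample on differences) test: n = ((z_{α/2} + z_β) / d)².
z_{α/2} + z_β = 2.576 + 0.842 = 3.418.
n = (3.418 / 0.50)² = 6.836² = 46.73.
Round up.

n = 47 pairs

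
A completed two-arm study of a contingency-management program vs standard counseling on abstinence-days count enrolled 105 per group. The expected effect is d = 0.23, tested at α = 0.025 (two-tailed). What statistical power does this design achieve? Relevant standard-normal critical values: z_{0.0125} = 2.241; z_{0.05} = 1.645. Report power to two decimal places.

For two equal groups, power = Φ(d·√(n/2) − z_{α/2}).
d·√(n/2) = 0.23 × √(105/2) = 0.23 × 7.246 = 1.667.
z_β = 1.667 − 2.241 = -0.574.
Power = Φ(-0.574) = 0.283.

power ≈ 0.28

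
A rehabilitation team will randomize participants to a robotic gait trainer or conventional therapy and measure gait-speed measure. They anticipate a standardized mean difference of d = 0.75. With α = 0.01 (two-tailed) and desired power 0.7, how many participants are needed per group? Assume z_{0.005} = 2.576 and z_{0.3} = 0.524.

n = 35 per group

For two independent groups with equal n: n = 2·((z_{α/2} + z_β) / d)².
z_{α/2} + z_β = 2.576 + 0.524 = 3.100.
n = 2 × (3.100 / 0.75)² = 2 × 4.133² = 2 × 17.08 = 34.2.
Round up to the next whole participant.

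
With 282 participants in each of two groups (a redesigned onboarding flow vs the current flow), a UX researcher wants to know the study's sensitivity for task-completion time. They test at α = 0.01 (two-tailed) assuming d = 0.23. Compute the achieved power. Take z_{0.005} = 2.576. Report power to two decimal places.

For two equal groups, power = Φ(d·√(n/2) − z_{α/2}).
d·√(n/2) = 0.23 × √(282/2) = 0.23 × 11.874 = 2.731.
z_β = 2.731 − 2.576 = 0.155.
Power = Φ(0.155) = 0.562.

power ≈ 0.56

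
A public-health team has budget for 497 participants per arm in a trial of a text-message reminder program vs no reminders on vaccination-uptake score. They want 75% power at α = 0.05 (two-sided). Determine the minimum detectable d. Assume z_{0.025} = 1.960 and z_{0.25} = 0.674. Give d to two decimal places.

d_min ≈ 0.17

For two independent groups of n = 497 each: d_min = (z_{α/2} + z_β)·√(2/n).
z-sum = 1.960 + 0.674 = 2.634.
d_min = 2.634 × √(2/497) = 2.634 × 0.0634 = 0.167.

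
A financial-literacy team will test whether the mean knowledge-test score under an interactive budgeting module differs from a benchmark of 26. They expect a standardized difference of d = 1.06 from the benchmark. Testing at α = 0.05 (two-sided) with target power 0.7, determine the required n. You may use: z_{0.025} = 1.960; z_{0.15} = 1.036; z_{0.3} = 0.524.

For a one-sample test: n = ((z_{α/2} + z_β) / d)².
z_{α/2} + z_β = 1.960 + 0.524 = 2.484.
n = (2.484 / 1.06)² = 2.343² = 5.49.
Round up.

n = 6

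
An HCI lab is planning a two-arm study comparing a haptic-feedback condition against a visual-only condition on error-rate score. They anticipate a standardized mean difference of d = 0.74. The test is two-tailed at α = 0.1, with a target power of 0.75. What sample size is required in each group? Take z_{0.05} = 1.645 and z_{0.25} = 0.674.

n = 20 per group

For two independent groups with equal n: n = 2·((z_{α/2} + z_β) / d)².
z_{α/2} + z_β = 1.645 + 0.674 = 2.319.
n = 2 × (2.319 / 0.74)² = 2 × 3.134² = 2 × 9.82 = 19.6.
Round up to the next whole participant.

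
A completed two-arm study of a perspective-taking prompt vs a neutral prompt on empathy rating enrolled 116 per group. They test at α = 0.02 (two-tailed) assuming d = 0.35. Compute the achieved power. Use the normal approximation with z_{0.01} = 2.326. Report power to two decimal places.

power ≈ 0.63

For two equal groups, power = Φ(d·√(n/2) − z_{α/2}).
d·√(n/2) = 0.35 × √(116/2) = 0.35 × 7.616 = 2.666.
z_β = 2.666 − 2.326 = 0.340.
Power = Φ(0.340) = 0.633.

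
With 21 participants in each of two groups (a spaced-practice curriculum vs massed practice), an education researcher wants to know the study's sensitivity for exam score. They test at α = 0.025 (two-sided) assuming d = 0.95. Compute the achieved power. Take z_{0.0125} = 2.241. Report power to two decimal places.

power ≈ 0.80

For two equal groups, power = Φ(d·√(n/2) − z_{α/2}).
d·√(n/2) = 0.95 × √(21/2) = 0.95 × 3.240 = 3.078.
z_β = 3.078 − 2.241 = 0.837.
Power = Φ(0.837) = 0.799.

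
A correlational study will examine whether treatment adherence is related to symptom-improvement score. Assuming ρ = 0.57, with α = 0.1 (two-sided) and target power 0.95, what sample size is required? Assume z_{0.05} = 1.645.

Fisher's z: C = ½·ln((1+r)/(1−r)) = ½·ln(3.6512) = 0.6475.
n = ((z_{α/2} + z_β)/C)² + 3.
(1.645 + 1.645) / 0.6475 = 3.290 / 0.6475 = 5.081.
n = 5.081² + 3 = 25.82 + 3 = 28.8.
Round up.

n = 29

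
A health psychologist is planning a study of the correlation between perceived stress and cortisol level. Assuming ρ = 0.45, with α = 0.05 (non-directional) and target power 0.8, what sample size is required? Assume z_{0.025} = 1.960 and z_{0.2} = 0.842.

n = 37

Fisher's z: C = ½·ln((1+r)/(1−r)) = ½·ln(2.6364) = 0.4847.
n = ((z_{α/2} + z_β)/C)² + 3.
(1.960 + 0.842) / 0.4847 = 2.802 / 0.4847 = 5.781.
n = 5.781² + 3 = 33.42 + 3 = 36.4.
Round up.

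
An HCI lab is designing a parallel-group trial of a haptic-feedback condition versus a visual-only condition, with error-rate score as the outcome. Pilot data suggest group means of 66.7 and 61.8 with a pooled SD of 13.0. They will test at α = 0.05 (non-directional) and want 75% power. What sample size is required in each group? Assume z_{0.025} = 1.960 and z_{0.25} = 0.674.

Cohen's d = |M₁ − M₂| / SD_pooled = |66.7 − 61.8| / 13.0 = 4.9 / 13.0 = 0.377.
For two independent groups with equal n: n = 2·((z_{α/2} + z_β) / d)².
z_{α/2} + z_β = 1.960 + 0.674 = 2.634.
n = 2 × (2.634 / 0.377)² = 2 × 6.987² = 2 × 48.81 = 97.6.
Round up to the next whole participant.

n = 98 per group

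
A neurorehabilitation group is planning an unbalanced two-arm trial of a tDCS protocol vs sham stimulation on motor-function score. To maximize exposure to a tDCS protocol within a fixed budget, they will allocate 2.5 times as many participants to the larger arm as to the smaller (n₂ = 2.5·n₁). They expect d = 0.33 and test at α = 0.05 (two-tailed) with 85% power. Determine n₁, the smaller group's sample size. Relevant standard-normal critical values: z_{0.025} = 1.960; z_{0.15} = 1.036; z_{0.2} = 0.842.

With allocation ratio k = n₂/n₁ = 2.5, Var(x̄₁−x̄₂) = σ²(1/n₁ + 1/(k·n₁)) = σ²·(k+1)/(k·n₁).
So n₁ = (1 + 1/k)·((z_{α/2} + z_β)/d)² = 1.400 × (2.996/0.33)².
n₁ = 1.400 × 82.42 = 115.4.
Round up: n₁ = 116, giving n₂ = 2.5 × 116 = 290.

n₁ = 116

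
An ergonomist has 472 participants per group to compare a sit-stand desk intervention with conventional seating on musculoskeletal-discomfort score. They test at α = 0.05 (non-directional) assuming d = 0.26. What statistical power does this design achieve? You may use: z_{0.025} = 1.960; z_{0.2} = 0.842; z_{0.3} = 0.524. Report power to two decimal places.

power ≈ 0.98

For two equal groups, power = Φ(d·√(n/2) − z_{α/2}).
d·√(n/2) = 0.26 × √(472/2) = 0.26 × 15.362 = 3.994.
z_β = 3.994 − 1.960 = 2.034.
Power = Φ(2.034) = 0.979.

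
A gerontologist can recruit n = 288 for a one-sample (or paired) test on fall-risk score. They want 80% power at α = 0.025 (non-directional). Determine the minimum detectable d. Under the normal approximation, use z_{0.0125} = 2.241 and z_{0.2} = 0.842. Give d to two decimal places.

For a single sample (or paired design) of n = 288: d_min = (z_{α/2} + z_β)/√n.
z-sum = 2.241 + 0.842 = 3.083.
d_min = 3.083 / √288 = 3.083 / 16.971 = 0.182.

d_min ≈ 0.18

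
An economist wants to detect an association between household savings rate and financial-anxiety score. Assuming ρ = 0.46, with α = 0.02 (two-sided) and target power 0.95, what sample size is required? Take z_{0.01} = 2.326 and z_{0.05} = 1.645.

Fisher's z: C = ½·ln((1+r)/(1−r)) = ½·ln(2.7037) = 0.4973.
n = ((z_{α/2} + z_β)/C)² + 3.
(2.326 + 1.645) / 0.4973 = 3.971 / 0.4973 = 7.985.
n = 7.985² + 3 = 63.76 + 3 = 66.8.
Round up.

n = 67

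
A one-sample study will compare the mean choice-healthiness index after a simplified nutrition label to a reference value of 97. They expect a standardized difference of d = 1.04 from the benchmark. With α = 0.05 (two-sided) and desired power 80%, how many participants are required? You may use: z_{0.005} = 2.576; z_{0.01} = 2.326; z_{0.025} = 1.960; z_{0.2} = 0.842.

n = 8

For a one-sample test: n = ((z_{α/2} + z_β) / d)².
z_{α/2} + z_β = 1.960 + 0.842 = 2.802.
n = (2.802 / 1.04)² = 2.694² = 7.26.
Round up.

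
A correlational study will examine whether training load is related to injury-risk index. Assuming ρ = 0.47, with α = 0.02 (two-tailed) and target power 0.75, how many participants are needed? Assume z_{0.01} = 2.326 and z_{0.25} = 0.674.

n = 38

Fisher's z: C = ½·ln((1+r)/(1−r)) = ½·ln(2.7736) = 0.5101.
n = ((z_{α/2} + z_β)/C)² + 3.
(2.326 + 0.674) / 0.5101 = 3.000 / 0.5101 = 5.881.
n = 5.881² + 3 = 34.59 + 3 = 37.6.
Round up.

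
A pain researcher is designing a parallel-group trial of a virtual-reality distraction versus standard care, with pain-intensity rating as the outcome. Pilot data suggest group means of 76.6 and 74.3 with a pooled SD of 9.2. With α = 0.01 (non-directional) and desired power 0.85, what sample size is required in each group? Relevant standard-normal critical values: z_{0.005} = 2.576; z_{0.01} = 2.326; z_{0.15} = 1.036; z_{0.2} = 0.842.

Cohen's d = |M₁ − M₂| / SD_pooled = |76.6 − 74.3| / 9.2 = 2.3 / 9.2 = 0.250.
For two independent groups with equal n: n = 2·((z_{α/2} + z_β) / d)².
z_{α/2} + z_β = 2.576 + 1.036 = 3.612.
n = 2 × (3.612 / 0.250)² = 2 × 14.448² = 2 × 208.74 = 417.5.
Round up to the next whole participant.

n = 418 per group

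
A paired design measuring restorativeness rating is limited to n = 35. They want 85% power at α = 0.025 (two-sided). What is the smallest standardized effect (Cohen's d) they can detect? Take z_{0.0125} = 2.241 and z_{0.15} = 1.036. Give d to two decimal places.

d_min ≈ 0.55

For a single sample (or paired design) of n = 35: d_min = (z_{α/2} + z_β)/√n.
z-sum = 2.241 + 1.036 = 3.277.
d_min = 3.277 / √35 = 3.277 / 5.916 = 0.554.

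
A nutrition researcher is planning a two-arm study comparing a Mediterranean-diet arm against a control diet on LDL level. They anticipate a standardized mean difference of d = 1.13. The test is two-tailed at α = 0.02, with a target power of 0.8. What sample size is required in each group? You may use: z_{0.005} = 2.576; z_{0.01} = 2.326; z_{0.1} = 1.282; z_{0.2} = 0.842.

n = 16 per group

For two independent groups with equal n: n = 2·((z_{α/2} + z_β) / d)².
z_{α/2} + z_β = 2.326 + 0.842 = 3.168.
n = 2 × (3.168 / 1.13)² = 2 × 2.804² = 2 × 7.86 = 15.7.
Round up to the next whole participant.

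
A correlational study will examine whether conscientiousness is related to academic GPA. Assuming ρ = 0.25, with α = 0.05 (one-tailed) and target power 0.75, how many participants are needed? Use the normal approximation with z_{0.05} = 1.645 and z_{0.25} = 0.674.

n = 86

Fisher's z: C = ½·ln((1+r)/(1−r)) = ½·ln(1.6667) = 0.2554.
n = ((z_{α} + z_β)/C)² + 3.
(1.645 + 0.674) / 0.2554 = 2.319 / 0.2554 = 9.080.
n = 9.080² + 3 = 82.44 + 3 = 85.4.
Round up.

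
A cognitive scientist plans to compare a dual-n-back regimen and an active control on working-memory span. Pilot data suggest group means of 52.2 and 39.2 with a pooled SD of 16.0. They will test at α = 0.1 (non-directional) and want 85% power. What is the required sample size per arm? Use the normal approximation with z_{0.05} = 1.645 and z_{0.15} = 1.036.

Cohen's d = |M₁ − M₂| / SD_pooled = |52.2 − 39.2| / 16.0 = 13.0 / 16.0 = 0.812.
For two independent groups with equal n: n = 2·((z_{α/2} + z_β) / d)².
z_{α/2} + z_β = 1.645 + 1.036 = 2.681.
n = 2 × (2.681 / 0.812)² = 2 × 3.302² = 2 × 10.90 = 21.8.
Round up to the next whole participant.

n = 22 per group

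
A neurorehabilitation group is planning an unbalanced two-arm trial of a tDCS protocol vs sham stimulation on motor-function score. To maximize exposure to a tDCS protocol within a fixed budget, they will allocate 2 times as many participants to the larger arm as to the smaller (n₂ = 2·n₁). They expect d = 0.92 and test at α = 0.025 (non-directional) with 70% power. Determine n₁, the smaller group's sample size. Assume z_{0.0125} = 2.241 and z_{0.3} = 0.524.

n₁ = 14

With allocation ratio k = n₂/n₁ = 2, Var(x̄₁−x̄₂) = σ²(1/n₁ + 1/(k·n₁)) = σ²·(k+1)/(k·n₁).
So n₁ = (1 + 1/k)·((z_{α/2} + z_β)/d)² = 1.500 × (2.765/0.92)².
n₁ = 1.500 × 9.03 = 13.5.
Round up: n₁ = 14, giving n₂ = 2 × 14 = 28.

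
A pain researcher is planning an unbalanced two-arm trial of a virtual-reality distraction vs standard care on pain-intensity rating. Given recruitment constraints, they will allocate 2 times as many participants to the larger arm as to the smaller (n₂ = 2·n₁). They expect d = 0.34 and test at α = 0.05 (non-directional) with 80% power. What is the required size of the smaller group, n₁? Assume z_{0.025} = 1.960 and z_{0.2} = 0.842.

n₁ = 102

With allocation ratio k = n₂/n₁ = 2, Var(x̄₁−x̄₂) = σ²(1/n₁ + 1/(k·n₁)) = σ²·(k+1)/(k·n₁).
So n₁ = (1 + 1/k)·((z_{α/2} + z_β)/d)² = 1.500 × (2.802/0.34)².
n₁ = 1.500 × 67.92 = 101.9.
Round up: n₁ = 102, giving n₂ = 2 × 102 = 204.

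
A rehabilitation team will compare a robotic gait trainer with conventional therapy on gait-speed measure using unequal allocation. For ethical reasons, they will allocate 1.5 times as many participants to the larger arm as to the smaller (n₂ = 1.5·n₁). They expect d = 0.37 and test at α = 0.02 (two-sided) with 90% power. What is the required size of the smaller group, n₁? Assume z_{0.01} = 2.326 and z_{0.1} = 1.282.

With allocation ratio k = n₂/n₁ = 1.5, Var(x̄₁−x̄₂) = σ²(1/n₁ + 1/(k·n₁)) = σ²·(k+1)/(k·n₁).
So n₁ = (1 + 1/k)·((z_{α/2} + z_β)/d)² = 1.667 × (3.608/0.37)².
n₁ = 1.667 × 95.09 = 158.5.
Round up: n₁ = 159, giving n₂ = ⌈1.5 × 159⌉ = ⌈238.5⌉ = 239.

n₁ = 159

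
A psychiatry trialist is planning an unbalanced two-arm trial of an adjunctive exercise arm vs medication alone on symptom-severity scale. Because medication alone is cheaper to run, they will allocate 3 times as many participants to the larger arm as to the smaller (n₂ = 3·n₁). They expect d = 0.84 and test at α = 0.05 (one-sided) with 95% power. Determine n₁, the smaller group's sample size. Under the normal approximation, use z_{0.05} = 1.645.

With allocation ratio k = n₂/n₁ = 3, Var(x̄₁−x̄₂) = σ²(1/n₁ + 1/(k·n₁)) = σ²·(k+1)/(k·n₁).
So n₁ = (1 + 1/k)·((z_{α} + z_β)/d)² = 1.333 × (3.290/0.84)².
n₁ = 1.333 × 15.34 = 20.5.
Round up: n₁ = 21, giving n₂ = 3 × 21 = 63.

n₁ = 21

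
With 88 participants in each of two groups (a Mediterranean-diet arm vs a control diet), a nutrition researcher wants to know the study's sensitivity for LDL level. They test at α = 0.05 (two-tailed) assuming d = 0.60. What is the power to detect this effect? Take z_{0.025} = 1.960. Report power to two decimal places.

For two equal groups, power = Φ(d·√(n/2) − z_{α/2}).
d·√(n/2) = 0.60 × √(88/2) = 0.60 × 6.633 = 3.980.
z_β = 3.980 − 1.960 = 2.020.
Power = Φ(2.020) = 0.978.

power ≈ 0.98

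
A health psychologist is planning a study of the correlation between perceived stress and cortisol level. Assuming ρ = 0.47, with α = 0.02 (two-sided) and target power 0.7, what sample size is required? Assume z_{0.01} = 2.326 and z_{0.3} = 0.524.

n = 35

Fisher's z: C = ½·ln((1+r)/(1−r)) = ½·ln(2.7736) = 0.5101.
n = ((z_{α/2} + z_β)/C)² + 3.
(2.326 + 0.524) / 0.5101 = 2.850 / 0.5101 = 5.587.
n = 5.587² + 3 = 31.22 + 3 = 34.2.
Round up.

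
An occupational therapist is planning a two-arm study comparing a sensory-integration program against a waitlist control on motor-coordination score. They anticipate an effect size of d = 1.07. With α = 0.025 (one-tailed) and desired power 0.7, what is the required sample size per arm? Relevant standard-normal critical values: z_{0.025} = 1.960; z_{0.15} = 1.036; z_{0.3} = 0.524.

n = 11 per group

For two independent groups with equal n: n = 2·((z_{α} + z_β) / d)².
z_{α} + z_β = 1.960 + 0.524 = 2.484.
n = 2 × (2.484 / 1.07)² = 2 × 2.321² = 2 × 5.39 = 10.8.
Round up to the next whole participant.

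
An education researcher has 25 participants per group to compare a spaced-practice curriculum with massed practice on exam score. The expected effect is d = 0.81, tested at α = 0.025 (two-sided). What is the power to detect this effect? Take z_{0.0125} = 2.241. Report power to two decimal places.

power ≈ 0.73

For two equal groups, power = Φ(d·√(n/2) − z_{α/2}).
d·√(n/2) = 0.81 × √(25/2) = 0.81 × 3.536 = 2.864.
z_β = 2.864 − 2.241 = 0.623.
Power = Φ(0.623) = 0.733.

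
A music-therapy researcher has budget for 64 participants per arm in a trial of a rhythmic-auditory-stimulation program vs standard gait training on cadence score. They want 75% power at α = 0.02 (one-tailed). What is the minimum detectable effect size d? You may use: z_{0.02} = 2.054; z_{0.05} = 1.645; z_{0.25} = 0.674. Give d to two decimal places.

For two independent groups of n = 64 each: d_min = (z_{α} + z_β)·√(2/n).
z-sum = 2.054 + 0.674 = 2.728.
d_min = 2.728 × √(2/64) = 2.728 × 0.1768 = 0.482.

d_min ≈ 0.48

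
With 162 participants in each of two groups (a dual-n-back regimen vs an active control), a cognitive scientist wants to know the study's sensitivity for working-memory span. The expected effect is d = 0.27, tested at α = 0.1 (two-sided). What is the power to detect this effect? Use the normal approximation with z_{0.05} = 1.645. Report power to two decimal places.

power ≈ 0.78

For two equal groups, power = Φ(d·√(n/2) − z_{α/2}).
d·√(n/2) = 0.27 × √(162/2) = 0.27 × 9.000 = 2.430.
z_β = 2.430 − 1.645 = 0.785.
Power = Φ(0.785) = 0.784.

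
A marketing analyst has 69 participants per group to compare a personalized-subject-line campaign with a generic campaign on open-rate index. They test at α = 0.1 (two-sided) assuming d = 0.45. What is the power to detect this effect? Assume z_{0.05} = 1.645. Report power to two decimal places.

power ≈ 0.84

For two equal groups, power = Φ(d·√(n/2) − z_{α/2}).
d·√(n/2) = 0.45 × √(69/2) = 0.45 × 5.874 = 2.643.
z_β = 2.643 − 1.645 = 0.998.
Power = Φ(0.998) = 0.841.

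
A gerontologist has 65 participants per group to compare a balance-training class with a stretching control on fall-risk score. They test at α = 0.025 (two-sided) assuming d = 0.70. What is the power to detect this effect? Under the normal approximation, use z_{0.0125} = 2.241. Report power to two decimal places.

For two equal groups, power = Φ(d·√(n/2) − z_{α/2}).
d·√(n/2) = 0.70 × √(65/2) = 0.70 × 5.701 = 3.991.
z_β = 3.991 − 2.241 = 1.750.
Power = Φ(1.750) = 0.960.

power ≈ 0.96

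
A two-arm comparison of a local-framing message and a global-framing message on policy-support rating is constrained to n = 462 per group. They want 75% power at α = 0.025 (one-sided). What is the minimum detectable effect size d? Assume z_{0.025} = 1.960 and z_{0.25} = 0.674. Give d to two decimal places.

For two independent groups of n = 462 each: d_min = (z_{α} + z_β)·√(2/n).
z-sum = 1.960 + 0.674 = 2.634.
d_min = 2.634 × √(2/462) = 2.634 × 0.0658 = 0.173.

d_min ≈ 0.17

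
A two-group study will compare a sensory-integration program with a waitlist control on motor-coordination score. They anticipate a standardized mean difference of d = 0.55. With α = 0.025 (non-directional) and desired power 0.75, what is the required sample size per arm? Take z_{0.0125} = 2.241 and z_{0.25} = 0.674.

n = 57 per group

For two independent groups with equal n: n = 2·((z_{α/2} + z_β) / d)².
z_{α/2} + z_β = 2.241 + 0.674 = 2.915.
n = 2 × (2.915 / 0.55)² = 2 × 5.300² = 2 × 28.09 = 56.2.
Round up to the next whole participant.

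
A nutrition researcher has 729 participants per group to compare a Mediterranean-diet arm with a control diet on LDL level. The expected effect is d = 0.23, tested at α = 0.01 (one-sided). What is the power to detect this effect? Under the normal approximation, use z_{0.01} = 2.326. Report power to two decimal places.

power ≈ 0.98

For two equal groups, power = Φ(d·√(n/2) − z_{α}).
d·√(n/2) = 0.23 × √(729/2) = 0.23 × 19.092 = 4.391.
z_β = 4.391 − 2.326 = 2.065.
Power = Φ(2.065) = 0.981.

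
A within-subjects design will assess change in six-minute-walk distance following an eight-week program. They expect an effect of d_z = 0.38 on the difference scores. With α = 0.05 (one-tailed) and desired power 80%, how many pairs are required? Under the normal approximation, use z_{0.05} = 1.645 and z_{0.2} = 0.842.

n = 43 pairs

For a paired (one-sample on differences) test: n = ((z_{α} + z_β) / d)².
z_{α} + z_β = 1.645 + 0.842 = 2.487.
n = (2.487 / 0.38)² = 6.545² = 42.83.
Round up.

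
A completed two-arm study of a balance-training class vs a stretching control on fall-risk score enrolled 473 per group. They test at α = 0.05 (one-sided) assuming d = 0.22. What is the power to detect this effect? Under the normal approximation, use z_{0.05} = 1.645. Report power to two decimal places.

power ≈ 0.96

For two equal groups, power = Φ(d·√(n/2) − z_{α}).
d·√(n/2) = 0.22 × √(473/2) = 0.22 × 15.379 = 3.383.
z_β = 3.383 − 1.645 = 1.738.
Power = Φ(1.738) = 0.959.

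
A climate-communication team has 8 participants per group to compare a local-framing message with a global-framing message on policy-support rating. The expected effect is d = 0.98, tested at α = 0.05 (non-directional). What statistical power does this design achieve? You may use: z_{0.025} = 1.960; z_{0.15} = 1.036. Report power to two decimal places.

For two equal groups, power = Φ(d·√(n/2) − z_{α/2}).
d·√(n/2) = 0.98 × √(8/2) = 0.98 × 2.000 = 1.960.
z_β = 1.960 − 1.960 = 0.000.
Power = Φ(0.000) = 0.500.

power ≈ 0.50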